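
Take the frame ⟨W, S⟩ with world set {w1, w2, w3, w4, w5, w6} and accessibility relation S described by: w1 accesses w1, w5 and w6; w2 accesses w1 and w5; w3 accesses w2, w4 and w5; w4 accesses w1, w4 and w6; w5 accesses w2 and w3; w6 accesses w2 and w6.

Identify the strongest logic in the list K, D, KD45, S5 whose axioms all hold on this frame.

Serial (axiom D): yes — every world has a successor (e.g. w1 S w1).
Euclidean (axiom 5): no — w1 S w5 and w1 S w6, but not w5 S w6.
Transitive (axiom 4): no — w1 S w5 and w5 S w2, but not w1 S w2.
Reflexive (axiom T): no — w2 is not related to itself.
So F validates K, D; KD45 would additionally require S to be Euclidean and transitive. The strongest is D.

D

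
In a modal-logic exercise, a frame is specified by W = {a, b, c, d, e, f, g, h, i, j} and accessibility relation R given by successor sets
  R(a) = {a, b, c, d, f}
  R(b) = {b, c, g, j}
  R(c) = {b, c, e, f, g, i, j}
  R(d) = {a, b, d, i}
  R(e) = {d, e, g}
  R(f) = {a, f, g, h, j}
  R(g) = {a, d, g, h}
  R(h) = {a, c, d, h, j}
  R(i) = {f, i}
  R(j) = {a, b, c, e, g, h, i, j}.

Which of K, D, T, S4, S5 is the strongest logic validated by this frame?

T

Serial (axiom D): yes — every world has a successor (e.g. a R a).
Reflexive (axiom T): yes — every world is R-related to itself.
Transitive (axiom 4): no — a R b and b R g, but not a R g.
Euclidean (axiom 5): no — a R b and a R d, but not b R d.
So F validates K, D, T; S4 would additionally require R to be transitive. The strongest is T.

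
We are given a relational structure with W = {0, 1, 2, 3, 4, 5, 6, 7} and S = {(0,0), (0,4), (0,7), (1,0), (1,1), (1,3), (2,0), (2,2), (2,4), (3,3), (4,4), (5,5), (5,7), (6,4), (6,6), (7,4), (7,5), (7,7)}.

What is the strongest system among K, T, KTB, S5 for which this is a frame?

Reflexive (axiom T): yes — every world is S-related to itself.
Symmetric (axiom B): no — 0 S 4 but not 4 S 0.
Euclidean (axiom 5): no — 0 S 4 and 0 S 7, but not 4 S 7.
So F validates K, T; KTB would additionally require S to be symmetric. The strongest is T.

T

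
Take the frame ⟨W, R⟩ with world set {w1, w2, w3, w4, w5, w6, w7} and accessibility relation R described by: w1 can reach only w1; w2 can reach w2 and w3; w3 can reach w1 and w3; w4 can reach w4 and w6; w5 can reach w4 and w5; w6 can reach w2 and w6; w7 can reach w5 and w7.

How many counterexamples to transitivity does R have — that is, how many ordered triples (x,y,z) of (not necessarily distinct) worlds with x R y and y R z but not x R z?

Enumerating: (w2,w3,w1), (w4,w6,w2), (w5,w4,w6), (w6,w2,w3), (w7,w5,w4).

5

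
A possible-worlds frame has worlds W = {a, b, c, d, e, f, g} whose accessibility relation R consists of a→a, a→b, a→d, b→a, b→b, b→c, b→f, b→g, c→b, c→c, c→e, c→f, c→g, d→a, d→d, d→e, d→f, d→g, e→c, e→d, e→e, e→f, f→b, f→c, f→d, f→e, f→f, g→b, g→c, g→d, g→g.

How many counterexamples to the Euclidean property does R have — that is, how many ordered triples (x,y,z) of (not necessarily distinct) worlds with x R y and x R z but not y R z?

38

Enumerating: (a,b,d), (a,d,b), (b,a,c), (b,a,f), (b,a,g), (b,c,a), (b,f,a), (b,f,g), (b,g,a), (b,g,f), (c,b,e), (c,e,b), … and 26 more.
Total: 38.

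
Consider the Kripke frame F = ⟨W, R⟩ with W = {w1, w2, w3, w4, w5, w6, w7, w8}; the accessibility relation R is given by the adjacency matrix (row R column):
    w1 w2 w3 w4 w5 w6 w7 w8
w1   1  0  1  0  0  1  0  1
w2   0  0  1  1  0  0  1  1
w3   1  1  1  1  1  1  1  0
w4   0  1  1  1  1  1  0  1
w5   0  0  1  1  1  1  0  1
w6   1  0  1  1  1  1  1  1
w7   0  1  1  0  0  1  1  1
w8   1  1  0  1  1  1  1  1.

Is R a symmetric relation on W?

Yes

Symmetric: yes — every pair in R has its reverse in R.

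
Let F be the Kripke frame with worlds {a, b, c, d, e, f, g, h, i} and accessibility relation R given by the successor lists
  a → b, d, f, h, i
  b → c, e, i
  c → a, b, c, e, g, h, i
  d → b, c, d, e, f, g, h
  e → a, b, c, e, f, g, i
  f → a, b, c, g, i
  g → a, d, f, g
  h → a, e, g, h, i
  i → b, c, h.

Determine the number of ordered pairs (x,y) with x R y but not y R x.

21

Enumerating: (a,b), (a,d), (a,i), (c,a), (c,g), (c,h), (d,b), (d,c), (d,e), (d,f), (d,h), (e,a), … and 9 more.
Total: 21.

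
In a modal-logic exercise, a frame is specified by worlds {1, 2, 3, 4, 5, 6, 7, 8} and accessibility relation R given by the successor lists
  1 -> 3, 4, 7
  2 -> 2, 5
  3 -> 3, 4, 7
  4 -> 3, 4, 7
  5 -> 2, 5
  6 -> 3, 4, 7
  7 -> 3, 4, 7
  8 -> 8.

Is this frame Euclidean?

Euclidean: yes — any two successors of a common world are R-related.

Yes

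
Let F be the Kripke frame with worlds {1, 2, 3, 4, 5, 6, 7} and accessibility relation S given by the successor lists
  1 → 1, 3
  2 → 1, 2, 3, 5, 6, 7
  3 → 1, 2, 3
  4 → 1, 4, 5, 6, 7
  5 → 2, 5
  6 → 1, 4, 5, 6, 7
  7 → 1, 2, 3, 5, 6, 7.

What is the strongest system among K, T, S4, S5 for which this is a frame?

T

Reflexive (axiom T): yes — every world is S-related to itself.
Transitive (axiom 4): no — 1 S 3 and 3 S 2, but not 1 S 2.
Euclidean (axiom 5): no — 2 S 1 and 2 S 5, but not 1 S 5.
So F validates K, T; S4 would additionally require S to be transitive. The strongest is T.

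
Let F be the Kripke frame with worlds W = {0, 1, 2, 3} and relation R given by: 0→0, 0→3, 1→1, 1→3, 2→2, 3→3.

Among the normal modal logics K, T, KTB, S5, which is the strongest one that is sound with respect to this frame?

Reflexive (axiom T): yes — every world is R-related to itself.
Symmetric (axiom B): no — 0 R 3 but not 3 R 0.
Euclidean (axiom 5): no — 0 R 3 and 0 R 0, but not 3 R 0.
So F validates K, T; KTB would additionally require R to be symmetric. The strongest is T.

T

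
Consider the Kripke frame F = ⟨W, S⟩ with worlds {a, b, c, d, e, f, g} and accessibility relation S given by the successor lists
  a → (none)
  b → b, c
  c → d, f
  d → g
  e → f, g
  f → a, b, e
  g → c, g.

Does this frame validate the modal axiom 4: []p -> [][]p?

No

By correspondence theory, 4 is valid on a frame iff S is transitive.
Transitive: no — b S c and c S d, but not b S d.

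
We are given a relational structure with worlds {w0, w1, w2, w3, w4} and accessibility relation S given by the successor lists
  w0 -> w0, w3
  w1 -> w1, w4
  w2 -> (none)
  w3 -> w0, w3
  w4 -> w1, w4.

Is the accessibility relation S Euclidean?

Yes

Euclidean: yes — any two successors of a common world are S-related.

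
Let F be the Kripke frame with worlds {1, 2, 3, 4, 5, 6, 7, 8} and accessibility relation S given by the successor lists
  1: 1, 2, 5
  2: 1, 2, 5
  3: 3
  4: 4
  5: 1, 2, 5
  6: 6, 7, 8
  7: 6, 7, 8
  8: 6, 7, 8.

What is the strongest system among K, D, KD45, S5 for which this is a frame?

Serial (axiom D): yes — every world has a successor (e.g. 1 S 1).
Euclidean (axiom 5): yes — any two successors of a common world are S-related.
Transitive (axiom 4): yes — every two-step S-path is closed by a direct edge.
Reflexive (axiom T): yes — every world is S-related to itself.
So F validates K, D, KD45, S5. The strongest is S5.

S5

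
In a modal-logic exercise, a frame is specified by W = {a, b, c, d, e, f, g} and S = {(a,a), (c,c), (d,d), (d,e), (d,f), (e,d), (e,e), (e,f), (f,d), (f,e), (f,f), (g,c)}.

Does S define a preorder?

Reflexive: no — b is not related to itself.
Transitive: yes — every two-step S-path is closed by a direct edge.
So S is not a preorder.

No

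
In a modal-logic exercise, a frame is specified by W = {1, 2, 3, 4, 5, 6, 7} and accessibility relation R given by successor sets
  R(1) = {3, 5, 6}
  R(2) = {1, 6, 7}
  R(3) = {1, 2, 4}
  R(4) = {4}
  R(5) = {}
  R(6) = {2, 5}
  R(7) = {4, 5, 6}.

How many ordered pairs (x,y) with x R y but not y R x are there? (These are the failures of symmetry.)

Enumerating: (1,5), (1,6), (2,1), (2,7), (3,2), (3,4), (6,5), (7,4), (7,5), (7,6).

10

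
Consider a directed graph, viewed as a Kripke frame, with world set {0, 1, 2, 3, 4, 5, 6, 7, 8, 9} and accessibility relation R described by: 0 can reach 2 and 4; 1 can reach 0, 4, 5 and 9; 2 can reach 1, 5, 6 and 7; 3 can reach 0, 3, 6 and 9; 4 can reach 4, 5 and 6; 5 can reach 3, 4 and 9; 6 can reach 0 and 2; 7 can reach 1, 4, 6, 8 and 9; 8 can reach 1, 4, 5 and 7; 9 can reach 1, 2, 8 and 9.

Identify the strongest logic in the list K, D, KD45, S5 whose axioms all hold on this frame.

Serial (axiom D): yes — every world has a successor (e.g. 0 R 2).
Euclidean (axiom 5): no — 0 R 2 and 0 R 4, but not 2 R 4.
Transitive (axiom 4): no — 0 R 2 and 2 R 1, but not 0 R 1.
Reflexive (axiom T): no — 0 is not related to itself.
So F validates K, D; KD45 would additionally require R to be Euclidean and transitive. The strongest is D.

D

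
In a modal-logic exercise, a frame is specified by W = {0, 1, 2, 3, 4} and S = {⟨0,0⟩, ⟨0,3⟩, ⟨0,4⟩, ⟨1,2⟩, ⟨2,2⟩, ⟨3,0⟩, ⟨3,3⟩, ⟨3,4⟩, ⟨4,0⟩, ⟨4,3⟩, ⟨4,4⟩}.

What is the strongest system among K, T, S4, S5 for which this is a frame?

Reflexive (axiom T): no — 1 is not related to itself.
Transitive (axiom 4): yes — every two-step S-path is closed by a direct edge.
Euclidean (axiom 5): yes — any two successors of a common world are S-related.
So F validates K; T would additionally require S to be reflexive. The strongest is K.

K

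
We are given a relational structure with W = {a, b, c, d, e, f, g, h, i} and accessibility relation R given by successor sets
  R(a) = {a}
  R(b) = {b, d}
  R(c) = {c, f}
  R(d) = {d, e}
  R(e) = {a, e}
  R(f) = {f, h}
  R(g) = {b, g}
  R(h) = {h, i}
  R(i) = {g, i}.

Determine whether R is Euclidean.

No

Euclidean: no — b R d and b R b, but not d R b.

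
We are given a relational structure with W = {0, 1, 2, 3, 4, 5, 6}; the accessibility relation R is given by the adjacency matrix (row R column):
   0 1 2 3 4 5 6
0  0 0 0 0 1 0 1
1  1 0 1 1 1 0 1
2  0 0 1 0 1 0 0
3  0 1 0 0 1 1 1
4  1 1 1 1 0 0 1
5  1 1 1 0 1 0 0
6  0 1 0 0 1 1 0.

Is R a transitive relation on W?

No

Transitive: no — 0 R 4 and 4 R 1, but not 0 R 1.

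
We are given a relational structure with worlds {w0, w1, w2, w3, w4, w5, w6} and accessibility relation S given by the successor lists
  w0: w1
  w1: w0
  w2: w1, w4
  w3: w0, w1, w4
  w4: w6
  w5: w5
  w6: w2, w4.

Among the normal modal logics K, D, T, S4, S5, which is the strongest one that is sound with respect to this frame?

D

Serial (axiom D): yes — every world has a successor (e.g. w0 S w1).
Reflexive (axiom T): no — w0 is not related to itself.
Transitive (axiom 4): no — w2 S w1 and w1 S w0, but not w2 S w0.
Euclidean (axiom 5): no — w2 S w1 and w2 S w4, but not w1 S w4.
So F validates K, D; T would additionally require S to be reflexive. The strongest is D.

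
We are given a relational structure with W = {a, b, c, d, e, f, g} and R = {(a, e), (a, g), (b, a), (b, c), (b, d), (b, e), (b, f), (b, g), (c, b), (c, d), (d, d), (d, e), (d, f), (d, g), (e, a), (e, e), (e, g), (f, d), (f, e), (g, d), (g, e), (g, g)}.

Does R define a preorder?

Reflexive: no — a is not related to itself.
Transitive: no — a R g and g R d, but not a R d.
So R is not a preorder.

No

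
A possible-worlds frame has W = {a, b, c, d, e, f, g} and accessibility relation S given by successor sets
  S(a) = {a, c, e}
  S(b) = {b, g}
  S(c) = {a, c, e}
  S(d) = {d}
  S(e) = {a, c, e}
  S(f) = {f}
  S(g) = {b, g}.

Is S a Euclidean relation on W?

Euclidean: yes — any two successors of a common world are S-related.

Yes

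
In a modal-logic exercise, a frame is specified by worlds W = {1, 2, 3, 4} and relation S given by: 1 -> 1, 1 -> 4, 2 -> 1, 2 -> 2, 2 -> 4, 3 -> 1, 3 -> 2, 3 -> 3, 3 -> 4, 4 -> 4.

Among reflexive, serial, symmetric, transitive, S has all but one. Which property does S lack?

Reflexive: yes — every world is S-related to itself.
Serial: yes — every world has a successor (e.g. 1 S 1).
Symmetric: no — 1 S 4 but not 4 S 1.
Transitive: yes — every two-step S-path is closed by a direct edge.
Only symmetric fails.

symmetric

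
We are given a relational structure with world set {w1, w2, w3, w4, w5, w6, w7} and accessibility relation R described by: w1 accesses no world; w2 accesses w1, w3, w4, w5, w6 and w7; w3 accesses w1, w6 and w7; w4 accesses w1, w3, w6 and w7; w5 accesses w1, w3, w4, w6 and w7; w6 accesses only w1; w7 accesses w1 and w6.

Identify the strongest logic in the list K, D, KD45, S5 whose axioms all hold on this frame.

Serial (axiom D): no — w1 has no R-successor.
Euclidean (axiom 5): no — w2 R w1 and w2 R w3, but not w1 R w3.
Transitive (axiom 4): yes — every two-step R-path is closed by a direct edge.
Reflexive (axiom T): no — w1 is not related to itself.
So F validates K; D would additionally require R to be serial. The strongest is K.

K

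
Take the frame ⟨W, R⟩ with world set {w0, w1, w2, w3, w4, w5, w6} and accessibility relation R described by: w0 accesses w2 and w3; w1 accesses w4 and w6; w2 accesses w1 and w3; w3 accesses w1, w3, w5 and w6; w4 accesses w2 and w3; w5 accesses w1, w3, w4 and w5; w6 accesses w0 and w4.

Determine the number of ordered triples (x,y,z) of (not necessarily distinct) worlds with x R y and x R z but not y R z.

Enumerating: (w0,w2,w2), (w0,w3,w2), (w1,w4,w4), (w1,w4,w6), (w1,w6,w6), (w2,w1,w1), (w2,w1,w3), (w3,w1,w1), (w3,w1,w3), (w3,w1,w5), (w3,w5,w6), (w3,w6,w1), … and 16 more.
Total: 28.

28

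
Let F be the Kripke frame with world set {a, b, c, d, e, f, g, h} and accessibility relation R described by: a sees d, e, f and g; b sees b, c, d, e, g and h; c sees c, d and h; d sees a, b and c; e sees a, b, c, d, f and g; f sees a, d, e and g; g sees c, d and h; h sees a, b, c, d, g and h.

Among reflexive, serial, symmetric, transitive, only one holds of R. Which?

Reflexive: no — a is not related to itself.
Serial: yes — every world has a successor (e.g. a R d).
Symmetric: no — a R g but not g R a.
Transitive: no — a R d and d R b, but not a R b.
Only serial holds.

serial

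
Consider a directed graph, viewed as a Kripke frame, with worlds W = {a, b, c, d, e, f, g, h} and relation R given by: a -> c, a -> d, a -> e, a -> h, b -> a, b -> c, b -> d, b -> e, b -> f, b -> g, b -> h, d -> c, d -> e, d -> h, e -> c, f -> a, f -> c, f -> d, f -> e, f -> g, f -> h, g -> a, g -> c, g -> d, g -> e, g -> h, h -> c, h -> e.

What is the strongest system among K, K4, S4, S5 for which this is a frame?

K4

Transitive (axiom 4): yes — every two-step R-path is closed by a direct edge.
Reflexive (axiom T): no — a is not related to itself.
Euclidean (axiom 5): no — a R c and a R d, but not c R d.
So F validates K, K4; S4 would additionally require R to be reflexive. The strongest is K4.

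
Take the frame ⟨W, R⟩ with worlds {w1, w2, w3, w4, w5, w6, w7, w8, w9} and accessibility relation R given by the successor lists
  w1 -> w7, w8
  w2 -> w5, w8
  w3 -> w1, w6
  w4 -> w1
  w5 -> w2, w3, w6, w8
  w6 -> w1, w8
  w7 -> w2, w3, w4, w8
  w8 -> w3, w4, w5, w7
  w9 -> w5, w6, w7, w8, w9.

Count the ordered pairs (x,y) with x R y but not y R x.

Enumerating: (w1,w7), (w1,w8), (w2,w8), (w3,w1), (w3,w6), (w4,w1), (w5,w3), (w5,w6), (w6,w1), (w6,w8), (w7,w2), (w7,w3), … and 7 more.
Total: 19.

19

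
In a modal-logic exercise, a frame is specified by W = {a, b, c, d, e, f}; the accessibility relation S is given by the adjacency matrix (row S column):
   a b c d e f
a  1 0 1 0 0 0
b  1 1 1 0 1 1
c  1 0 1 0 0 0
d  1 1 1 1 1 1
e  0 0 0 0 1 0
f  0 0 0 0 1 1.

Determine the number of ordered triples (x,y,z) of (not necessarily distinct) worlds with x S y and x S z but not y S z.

32

Enumerating: (b,a,b), (b,a,e), (b,a,f), (b,c,b), (b,c,e), (b,c,f), (b,e,a), (b,e,b), (b,e,c), (b,e,f), (b,f,a), (b,f,b), … and 20 more.
Total: 32.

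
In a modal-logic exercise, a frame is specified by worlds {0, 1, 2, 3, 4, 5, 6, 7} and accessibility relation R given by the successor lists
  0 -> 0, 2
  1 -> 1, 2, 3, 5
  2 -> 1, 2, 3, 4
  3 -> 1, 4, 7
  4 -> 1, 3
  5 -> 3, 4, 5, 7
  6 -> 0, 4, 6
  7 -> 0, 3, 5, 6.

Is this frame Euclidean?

No

Euclidean: no — 1 R 2 and 1 R 5, but not 2 R 5.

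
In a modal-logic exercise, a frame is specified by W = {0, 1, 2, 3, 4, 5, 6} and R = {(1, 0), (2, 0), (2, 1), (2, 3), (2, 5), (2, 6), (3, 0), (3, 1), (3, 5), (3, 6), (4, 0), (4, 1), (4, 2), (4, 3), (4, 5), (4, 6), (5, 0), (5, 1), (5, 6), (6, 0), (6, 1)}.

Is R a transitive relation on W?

Yes

Transitive: yes — every two-step R-path is closed by a direct edge.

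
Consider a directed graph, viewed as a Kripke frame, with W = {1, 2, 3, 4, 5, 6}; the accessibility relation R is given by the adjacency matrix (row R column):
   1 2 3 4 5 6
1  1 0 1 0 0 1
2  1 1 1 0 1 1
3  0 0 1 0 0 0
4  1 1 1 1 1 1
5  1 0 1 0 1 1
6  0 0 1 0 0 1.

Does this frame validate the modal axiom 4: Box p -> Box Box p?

By correspondence theory, 4 is valid on a frame iff R is transitive.
Transitive: yes — every two-step R-path is closed by a direct edge.

Yes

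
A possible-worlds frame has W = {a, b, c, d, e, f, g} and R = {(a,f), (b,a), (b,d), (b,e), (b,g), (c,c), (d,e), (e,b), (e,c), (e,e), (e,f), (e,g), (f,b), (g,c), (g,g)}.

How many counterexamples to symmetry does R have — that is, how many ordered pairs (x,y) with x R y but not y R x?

Enumerating: (a,f), (b,a), (b,d), (b,g), (d,e), (e,c), (e,f), (e,g), (f,b), (g,c).

10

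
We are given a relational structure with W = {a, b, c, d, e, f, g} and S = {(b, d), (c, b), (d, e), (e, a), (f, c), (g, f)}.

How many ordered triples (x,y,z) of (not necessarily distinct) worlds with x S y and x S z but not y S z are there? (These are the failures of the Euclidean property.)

Enumerating: (b,d,d), (c,b,b), (d,e,e), (e,a,a), (f,c,c), (g,f,f).

6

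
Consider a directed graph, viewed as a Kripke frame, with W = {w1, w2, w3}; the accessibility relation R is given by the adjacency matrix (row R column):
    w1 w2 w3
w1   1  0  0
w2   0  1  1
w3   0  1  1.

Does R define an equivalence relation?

Yes

Reflexive: yes — every world is R-related to itself.
Symmetric: yes — every pair in R has its reverse in R.
Transitive: yes — every two-step R-path is closed by a direct edge.
So R is an equivalence relation.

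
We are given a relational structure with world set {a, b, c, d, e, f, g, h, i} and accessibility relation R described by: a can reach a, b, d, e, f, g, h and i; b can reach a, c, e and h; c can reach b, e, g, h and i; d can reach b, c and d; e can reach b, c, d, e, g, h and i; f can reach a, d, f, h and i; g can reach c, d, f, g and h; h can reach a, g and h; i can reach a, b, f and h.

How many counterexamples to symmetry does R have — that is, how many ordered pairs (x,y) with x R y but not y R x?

Enumerating: (a,d), (a,e), (a,g), (b,h), (c,h), (c,i), (d,b), (d,c), (e,d), (e,g), (e,h), (e,i), (f,d), (f,h), (g,d), (g,f), (i,b), (i,h).

18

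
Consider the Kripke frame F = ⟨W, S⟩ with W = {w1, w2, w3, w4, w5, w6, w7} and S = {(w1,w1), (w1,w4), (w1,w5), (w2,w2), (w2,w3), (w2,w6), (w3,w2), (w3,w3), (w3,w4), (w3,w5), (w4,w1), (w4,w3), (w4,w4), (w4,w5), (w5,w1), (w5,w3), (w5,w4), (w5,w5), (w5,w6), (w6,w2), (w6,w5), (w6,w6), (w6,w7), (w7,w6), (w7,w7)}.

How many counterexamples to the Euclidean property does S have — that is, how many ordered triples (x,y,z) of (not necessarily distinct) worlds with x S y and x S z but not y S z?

22

Enumerating: (w2,w3,w6), (w2,w6,w3), (w3,w2,w4), (w3,w2,w5), (w3,w4,w2), (w3,w5,w2), (w4,w1,w3), (w4,w3,w1), (w5,w1,w3), (w5,w1,w6), (w5,w3,w1), (w5,w3,w6), … and 10 more.
Total: 22.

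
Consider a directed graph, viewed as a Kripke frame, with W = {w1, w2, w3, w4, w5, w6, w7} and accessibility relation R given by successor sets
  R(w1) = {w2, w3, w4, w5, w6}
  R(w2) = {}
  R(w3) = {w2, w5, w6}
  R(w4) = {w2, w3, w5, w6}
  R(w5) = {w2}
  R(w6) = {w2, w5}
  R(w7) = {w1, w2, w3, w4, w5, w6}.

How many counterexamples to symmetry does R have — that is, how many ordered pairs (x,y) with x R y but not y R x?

21

Enumerating: (w1,w2), (w1,w3), (w1,w4), (w1,w5), (w1,w6), (w3,w2), (w3,w5), (w3,w6), (w4,w2), (w4,w3), (w4,w5), (w4,w6), … and 9 more.
Total: 21.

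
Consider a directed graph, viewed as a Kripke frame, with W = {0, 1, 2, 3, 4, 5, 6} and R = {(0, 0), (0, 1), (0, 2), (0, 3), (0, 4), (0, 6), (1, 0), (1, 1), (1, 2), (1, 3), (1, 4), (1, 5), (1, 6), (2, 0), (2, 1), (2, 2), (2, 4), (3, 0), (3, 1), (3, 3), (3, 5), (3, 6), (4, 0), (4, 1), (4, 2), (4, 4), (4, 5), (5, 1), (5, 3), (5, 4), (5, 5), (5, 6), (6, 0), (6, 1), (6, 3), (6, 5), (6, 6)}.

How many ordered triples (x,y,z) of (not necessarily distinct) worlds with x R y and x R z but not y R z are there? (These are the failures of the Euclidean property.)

Enumerating: (0,2,3), (0,2,6), (0,3,2), (0,3,4), (0,4,3), (0,4,6), (0,6,2), (0,6,4), (1,0,5), (1,2,3), (1,2,5), (1,2,6), … and 20 more.
Total: 32.

32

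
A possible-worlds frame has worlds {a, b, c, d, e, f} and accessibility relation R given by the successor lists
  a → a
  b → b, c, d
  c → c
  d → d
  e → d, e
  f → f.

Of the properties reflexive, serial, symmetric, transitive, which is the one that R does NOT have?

Reflexive: yes — every world is R-related to itself.
Serial: yes — every world has a successor (e.g. a R a).
Symmetric: no — b R c but not c R b.
Transitive: yes — every two-step R-path is closed by a direct edge.
Only symmetric fails.

symmetric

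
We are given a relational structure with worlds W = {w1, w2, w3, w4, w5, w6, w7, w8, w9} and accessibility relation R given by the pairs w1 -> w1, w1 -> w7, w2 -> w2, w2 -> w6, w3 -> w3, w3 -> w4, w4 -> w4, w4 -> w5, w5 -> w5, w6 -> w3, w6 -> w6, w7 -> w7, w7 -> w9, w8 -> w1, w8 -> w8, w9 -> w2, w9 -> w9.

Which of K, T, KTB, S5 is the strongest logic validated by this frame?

T

Reflexive (axiom T): yes — every world is R-related to itself.
Symmetric (axiom B): no — w1 R w7 but not w7 R w1.
Euclidean (axiom 5): no — w1 R w7 and w1 R w1, but not w7 R w1.
So F validates K, T; KTB would additionally require R to be symmetric. The strongest is T.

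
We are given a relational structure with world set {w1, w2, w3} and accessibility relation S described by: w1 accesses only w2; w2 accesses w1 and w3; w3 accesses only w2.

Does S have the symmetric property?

Yes

Symmetric: yes — every pair in S has its reverse in S.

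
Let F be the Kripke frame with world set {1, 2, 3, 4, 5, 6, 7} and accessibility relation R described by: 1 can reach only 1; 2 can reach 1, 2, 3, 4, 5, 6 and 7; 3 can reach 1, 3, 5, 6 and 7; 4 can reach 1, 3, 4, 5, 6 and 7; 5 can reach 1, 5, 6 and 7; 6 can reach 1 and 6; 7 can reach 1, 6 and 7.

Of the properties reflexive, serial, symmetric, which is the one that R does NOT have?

symmetric

Reflexive: yes — every world is R-related to itself.
Serial: yes — every world has a successor (e.g. 1 R 1).
Symmetric: no — 2 R 1 but not 1 R 2.
Only symmetric fails.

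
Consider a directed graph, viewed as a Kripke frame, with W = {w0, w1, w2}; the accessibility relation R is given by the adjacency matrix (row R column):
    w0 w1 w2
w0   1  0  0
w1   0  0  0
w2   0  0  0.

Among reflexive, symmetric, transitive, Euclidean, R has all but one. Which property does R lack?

Reflexive: no — w1 is not related to itself.
Symmetric: yes — every pair in R has its reverse in R.
Transitive: yes — every two-step R-path is closed by a direct edge.
Euclidean: yes — any two successors of a common world are R-related.
Only reflexive fails.

reflexive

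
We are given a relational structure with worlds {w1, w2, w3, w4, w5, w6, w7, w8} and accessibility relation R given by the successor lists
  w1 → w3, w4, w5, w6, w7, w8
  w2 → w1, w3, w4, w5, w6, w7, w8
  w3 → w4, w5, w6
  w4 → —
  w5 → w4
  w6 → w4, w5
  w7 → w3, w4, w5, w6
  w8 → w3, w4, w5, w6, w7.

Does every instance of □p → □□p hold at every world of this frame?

Axiom 4 corresponds to the accessibility relation being transitive.
Transitive: yes — every two-step R-path is closed by a direct edge.

Yes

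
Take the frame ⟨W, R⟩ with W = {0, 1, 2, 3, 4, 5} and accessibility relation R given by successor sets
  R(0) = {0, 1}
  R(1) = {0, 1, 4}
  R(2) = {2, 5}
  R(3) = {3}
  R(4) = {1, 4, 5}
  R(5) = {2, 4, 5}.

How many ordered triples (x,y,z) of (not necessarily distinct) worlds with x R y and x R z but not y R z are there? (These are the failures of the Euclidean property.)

Enumerating: (1,0,4), (1,4,0), (4,1,5), (4,5,1), (5,2,4), (5,4,2).

6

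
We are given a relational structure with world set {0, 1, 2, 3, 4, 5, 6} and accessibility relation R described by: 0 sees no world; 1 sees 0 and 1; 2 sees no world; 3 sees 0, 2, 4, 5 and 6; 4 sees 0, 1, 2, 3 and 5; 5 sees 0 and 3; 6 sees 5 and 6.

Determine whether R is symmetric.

No

Symmetric: no — 1 R 0 but not 0 R 1.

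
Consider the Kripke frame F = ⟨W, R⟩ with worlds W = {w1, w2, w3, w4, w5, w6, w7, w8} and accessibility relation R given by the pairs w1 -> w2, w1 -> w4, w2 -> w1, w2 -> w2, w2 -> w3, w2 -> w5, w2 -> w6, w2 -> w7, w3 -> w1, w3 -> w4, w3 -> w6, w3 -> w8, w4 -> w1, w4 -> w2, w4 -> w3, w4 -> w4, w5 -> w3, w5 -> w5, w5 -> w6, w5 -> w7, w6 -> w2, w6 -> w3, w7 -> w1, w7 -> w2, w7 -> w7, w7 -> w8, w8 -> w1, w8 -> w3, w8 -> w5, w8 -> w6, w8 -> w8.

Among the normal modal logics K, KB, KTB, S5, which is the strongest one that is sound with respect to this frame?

Symmetric (axiom B): no — w2 R w3 but not w3 R w2.
Reflexive (axiom T): no — w1 is not related to itself.
Euclidean (axiom 5): no — w1 R w2 and w1 R w4, but not w2 R w4.
So F validates K; KB would additionally require R to be symmetric. The strongest is K.

K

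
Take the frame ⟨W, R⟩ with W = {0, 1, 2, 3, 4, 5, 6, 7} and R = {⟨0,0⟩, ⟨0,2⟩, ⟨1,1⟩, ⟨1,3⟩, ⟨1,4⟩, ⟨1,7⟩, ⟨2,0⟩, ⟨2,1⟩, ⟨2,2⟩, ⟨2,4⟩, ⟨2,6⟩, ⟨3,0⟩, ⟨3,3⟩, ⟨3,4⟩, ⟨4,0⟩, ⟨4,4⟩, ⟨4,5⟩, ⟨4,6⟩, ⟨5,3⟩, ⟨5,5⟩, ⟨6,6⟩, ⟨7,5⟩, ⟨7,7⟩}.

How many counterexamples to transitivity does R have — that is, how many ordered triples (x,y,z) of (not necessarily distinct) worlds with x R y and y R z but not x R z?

19

Enumerating: (0,2,1), (0,2,4), (0,2,6), (1,3,0), (1,4,0), (1,4,5), (1,4,6), (1,7,5), (2,1,3), (2,1,7), (2,4,5), (3,0,2), … and 7 more.
Total: 19.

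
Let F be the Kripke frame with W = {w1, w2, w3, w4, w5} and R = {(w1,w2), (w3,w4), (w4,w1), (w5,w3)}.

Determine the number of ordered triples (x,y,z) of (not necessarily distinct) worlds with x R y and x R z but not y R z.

4

Enumerating: (w1,w2,w2), (w3,w4,w4), (w4,w1,w1), (w5,w3,w3).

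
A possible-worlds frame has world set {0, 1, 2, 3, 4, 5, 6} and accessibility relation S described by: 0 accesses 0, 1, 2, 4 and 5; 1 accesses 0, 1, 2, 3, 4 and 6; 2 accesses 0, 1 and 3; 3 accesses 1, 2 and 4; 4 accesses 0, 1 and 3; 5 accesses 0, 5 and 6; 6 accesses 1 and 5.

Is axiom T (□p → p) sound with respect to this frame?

The schema T characterises exactly the reflexive frames.
Reflexive: no — 2 is not related to itself.

No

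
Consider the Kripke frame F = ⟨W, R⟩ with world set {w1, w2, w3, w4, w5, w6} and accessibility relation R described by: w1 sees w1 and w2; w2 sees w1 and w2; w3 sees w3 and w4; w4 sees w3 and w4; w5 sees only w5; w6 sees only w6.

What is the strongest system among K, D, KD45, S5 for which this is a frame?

Serial (axiom D): yes — every world has a successor (e.g. w1 R w1).
Euclidean (axiom 5): yes — any two successors of a common world are R-related.
Transitive (axiom 4): yes — every two-step R-path is closed by a direct edge.
Reflexive (axiom T): yes — every world is R-related to itself.
So F validates K, D, KD45, S5. The strongest is S5.

S5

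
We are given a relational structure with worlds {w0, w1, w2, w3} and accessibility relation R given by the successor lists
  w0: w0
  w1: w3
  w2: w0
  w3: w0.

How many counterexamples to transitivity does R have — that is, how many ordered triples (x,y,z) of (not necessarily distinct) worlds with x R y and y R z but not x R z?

Enumerating: (w1,w3,w0).

1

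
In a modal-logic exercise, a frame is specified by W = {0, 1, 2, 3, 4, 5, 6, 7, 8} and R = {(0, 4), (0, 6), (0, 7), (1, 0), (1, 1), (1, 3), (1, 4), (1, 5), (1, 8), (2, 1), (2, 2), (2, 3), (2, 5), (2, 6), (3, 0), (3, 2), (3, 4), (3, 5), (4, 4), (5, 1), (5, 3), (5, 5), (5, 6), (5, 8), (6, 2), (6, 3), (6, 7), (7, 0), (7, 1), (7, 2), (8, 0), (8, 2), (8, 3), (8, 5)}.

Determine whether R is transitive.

Transitive: no — 0 R 6 and 6 R 2, but not 0 R 2.

No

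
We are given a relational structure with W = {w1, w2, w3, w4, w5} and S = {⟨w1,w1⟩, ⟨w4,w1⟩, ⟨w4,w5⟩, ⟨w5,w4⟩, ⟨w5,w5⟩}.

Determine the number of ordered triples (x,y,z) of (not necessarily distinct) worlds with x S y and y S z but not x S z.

Enumerating: (w4,w5,w4), (w5,w4,w1).

2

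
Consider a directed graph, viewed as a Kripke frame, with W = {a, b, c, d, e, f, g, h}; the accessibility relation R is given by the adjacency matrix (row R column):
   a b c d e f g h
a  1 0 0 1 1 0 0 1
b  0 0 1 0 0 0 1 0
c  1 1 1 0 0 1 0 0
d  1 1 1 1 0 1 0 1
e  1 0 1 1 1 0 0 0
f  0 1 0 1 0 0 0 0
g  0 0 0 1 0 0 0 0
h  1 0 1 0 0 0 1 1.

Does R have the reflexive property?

Reflexive: no — b is not related to itself.

No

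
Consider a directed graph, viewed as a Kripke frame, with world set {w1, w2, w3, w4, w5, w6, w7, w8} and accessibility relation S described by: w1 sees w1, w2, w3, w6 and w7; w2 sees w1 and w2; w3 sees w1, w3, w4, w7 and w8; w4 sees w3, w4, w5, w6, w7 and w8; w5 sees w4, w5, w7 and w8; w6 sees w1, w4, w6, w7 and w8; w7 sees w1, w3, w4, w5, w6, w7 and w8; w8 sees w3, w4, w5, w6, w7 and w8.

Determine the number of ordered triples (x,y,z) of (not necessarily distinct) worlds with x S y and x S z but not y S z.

40

Enumerating: (w1,w2,w3), (w1,w2,w6), (w1,w2,w7), (w1,w3,w2), (w1,w3,w6), (w1,w6,w2), (w1,w6,w3), (w1,w7,w2), (w3,w1,w4), (w3,w1,w8), (w3,w4,w1), (w3,w8,w1), … and 28 more.
Total: 40.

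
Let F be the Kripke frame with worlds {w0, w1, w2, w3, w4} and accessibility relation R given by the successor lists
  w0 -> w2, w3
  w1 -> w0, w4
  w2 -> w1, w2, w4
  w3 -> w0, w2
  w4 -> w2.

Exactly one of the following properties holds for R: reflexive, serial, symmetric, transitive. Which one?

serial

Reflexive: no — w0 is not related to itself.
Serial: yes — every world has a successor (e.g. w0 R w2).
Symmetric: no — w0 R w2 but not w2 R w0.
Transitive: no — w0 R w2 and w2 R w1, but not w0 R w1.
Only serial holds.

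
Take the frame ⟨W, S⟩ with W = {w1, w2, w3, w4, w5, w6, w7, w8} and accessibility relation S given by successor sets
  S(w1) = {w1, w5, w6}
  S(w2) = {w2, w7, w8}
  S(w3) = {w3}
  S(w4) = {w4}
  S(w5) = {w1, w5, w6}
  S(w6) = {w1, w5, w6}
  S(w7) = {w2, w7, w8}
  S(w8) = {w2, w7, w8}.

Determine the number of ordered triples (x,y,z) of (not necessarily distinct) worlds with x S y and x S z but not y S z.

S is Euclidean; there are no such tuples.

0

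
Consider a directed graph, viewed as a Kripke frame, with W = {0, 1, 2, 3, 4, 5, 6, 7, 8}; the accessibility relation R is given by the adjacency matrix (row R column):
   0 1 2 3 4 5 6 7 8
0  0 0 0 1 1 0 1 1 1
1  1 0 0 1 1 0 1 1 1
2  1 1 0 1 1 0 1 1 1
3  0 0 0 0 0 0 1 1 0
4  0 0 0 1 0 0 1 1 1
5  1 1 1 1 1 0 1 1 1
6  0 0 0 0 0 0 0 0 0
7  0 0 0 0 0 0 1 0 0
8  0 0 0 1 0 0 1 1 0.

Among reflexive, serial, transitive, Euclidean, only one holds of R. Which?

transitive

Reflexive: no — 0 is not related to itself.
Serial: no — 6 has no R-successor.
Transitive: yes — every two-step R-path is closed by a direct edge.
Euclidean: no — 0 R 3 and 0 R 4, but not 3 R 4.
Only transitive holds.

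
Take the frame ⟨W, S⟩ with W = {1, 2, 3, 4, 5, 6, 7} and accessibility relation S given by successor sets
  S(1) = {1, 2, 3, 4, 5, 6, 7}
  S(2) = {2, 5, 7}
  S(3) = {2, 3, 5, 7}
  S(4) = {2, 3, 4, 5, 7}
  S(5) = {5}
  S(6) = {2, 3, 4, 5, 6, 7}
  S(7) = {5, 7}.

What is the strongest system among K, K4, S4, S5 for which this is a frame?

S4

Transitive (axiom 4): yes — every two-step S-path is closed by a direct edge.
Reflexive (axiom T): yes — every world is S-related to itself.
Euclidean (axiom 5): no — 1 S 2 and 1 S 3, but not 2 S 3.
So F validates K, K4, S4; S5 would additionally require S to be Euclidean. The strongest is S4.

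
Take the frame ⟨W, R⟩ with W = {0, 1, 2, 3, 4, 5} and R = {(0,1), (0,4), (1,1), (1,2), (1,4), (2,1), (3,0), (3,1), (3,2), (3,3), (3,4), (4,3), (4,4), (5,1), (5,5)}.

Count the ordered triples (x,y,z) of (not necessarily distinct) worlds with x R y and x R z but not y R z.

Enumerating: (0,4,1), (1,2,2), (1,2,4), (1,4,1), (1,4,2), (3,0,0), (3,0,2), (3,0,3), (3,1,0), (3,1,3), (3,2,0), (3,2,2), (3,2,3), (3,2,4), (3,4,0), (3,4,1), (3,4,2), (5,1,5).

18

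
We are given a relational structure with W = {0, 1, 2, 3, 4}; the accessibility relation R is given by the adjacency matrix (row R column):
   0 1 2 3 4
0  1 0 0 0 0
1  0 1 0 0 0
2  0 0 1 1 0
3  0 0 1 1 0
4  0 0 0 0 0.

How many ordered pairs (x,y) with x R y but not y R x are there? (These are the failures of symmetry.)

R is symmetric; there are no such tuples.

0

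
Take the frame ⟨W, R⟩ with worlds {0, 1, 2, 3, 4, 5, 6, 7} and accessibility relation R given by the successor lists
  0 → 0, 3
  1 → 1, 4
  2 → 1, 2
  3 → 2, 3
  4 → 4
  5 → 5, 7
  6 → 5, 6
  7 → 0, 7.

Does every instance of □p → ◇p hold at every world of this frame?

Yes

By correspondence theory, D is valid on a frame iff R is serial.
Serial: yes — every world has a successor (e.g. 0 R 0).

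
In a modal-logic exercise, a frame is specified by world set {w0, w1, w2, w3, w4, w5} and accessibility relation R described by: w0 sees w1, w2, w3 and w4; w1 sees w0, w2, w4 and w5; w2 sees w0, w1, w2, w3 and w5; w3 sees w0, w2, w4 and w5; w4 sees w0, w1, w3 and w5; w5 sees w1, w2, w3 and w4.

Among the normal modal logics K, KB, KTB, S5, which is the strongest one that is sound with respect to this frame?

KB

Symmetric (axiom B): yes — every pair in R has its reverse in R.
Reflexive (axiom T): no — w0 is not related to itself.
Euclidean (axiom 5): no — w0 R w1 and w0 R w3, but not w1 R w3.
So F validates K, KB; KTB would additionally require R to be reflexive. The strongest is KB.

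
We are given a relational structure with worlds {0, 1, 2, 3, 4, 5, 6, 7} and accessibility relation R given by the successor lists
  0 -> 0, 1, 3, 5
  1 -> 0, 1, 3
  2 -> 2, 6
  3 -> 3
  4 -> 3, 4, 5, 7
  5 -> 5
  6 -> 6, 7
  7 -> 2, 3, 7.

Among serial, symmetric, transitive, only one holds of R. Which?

serial

Serial: yes — every world has a successor (e.g. 0 R 0).
Symmetric: no — 0 R 3 but not 3 R 0.
Transitive: no — 1 R 0 and 0 R 5, but not 1 R 5.
Only serial holds.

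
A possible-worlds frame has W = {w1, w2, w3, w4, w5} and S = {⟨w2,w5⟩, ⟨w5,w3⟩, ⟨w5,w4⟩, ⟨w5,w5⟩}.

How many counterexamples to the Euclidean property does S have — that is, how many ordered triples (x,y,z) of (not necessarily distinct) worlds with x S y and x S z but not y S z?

Enumerating: (w5,w3,w3), (w5,w3,w4), (w5,w3,w5), (w5,w4,w3), (w5,w4,w4), (w5,w4,w5).

6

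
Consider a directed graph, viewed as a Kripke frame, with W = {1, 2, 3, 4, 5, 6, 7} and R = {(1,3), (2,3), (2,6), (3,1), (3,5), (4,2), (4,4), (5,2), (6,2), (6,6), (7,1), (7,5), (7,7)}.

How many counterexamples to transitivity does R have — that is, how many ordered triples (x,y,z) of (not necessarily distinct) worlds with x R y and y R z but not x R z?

Enumerating: (1,3,1), (1,3,5), (2,3,1), (2,3,5), (2,6,2), (3,1,3), (3,5,2), (4,2,3), (4,2,6), (5,2,3), (5,2,6), (6,2,3), (7,1,3), (7,5,2).

14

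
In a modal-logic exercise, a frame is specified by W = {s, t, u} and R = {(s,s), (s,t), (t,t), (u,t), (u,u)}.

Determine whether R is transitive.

Yes

Transitive: yes — every two-step R-path is closed by a direct edge.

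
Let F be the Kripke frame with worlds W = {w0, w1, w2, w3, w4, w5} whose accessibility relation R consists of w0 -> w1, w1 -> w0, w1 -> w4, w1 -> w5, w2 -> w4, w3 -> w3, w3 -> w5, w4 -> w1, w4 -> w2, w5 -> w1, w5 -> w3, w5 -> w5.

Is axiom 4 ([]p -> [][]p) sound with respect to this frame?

Axiom 4 corresponds to the accessibility relation being transitive.
Transitive: no — w0 R w1 and w1 R w4, but not w0 R w4.

No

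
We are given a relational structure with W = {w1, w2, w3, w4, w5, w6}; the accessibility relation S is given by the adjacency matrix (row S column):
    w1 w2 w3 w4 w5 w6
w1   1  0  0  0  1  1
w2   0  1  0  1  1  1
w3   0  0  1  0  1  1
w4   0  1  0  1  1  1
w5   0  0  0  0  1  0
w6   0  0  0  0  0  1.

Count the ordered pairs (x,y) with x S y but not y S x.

8

Enumerating: (w1,w5), (w1,w6), (w2,w5), (w2,w6), (w3,w5), (w3,w6), (w4,w5), (w4,w6).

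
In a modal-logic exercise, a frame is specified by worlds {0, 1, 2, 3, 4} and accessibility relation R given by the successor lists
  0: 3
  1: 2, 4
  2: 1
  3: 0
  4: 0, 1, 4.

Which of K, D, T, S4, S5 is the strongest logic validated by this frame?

D

Serial (axiom D): yes — every world has a successor (e.g. 0 R 3).
Reflexive (axiom T): no — 0 is not related to itself.
Transitive (axiom 4): no — 1 R 4 and 4 R 0, but not 1 R 0.
Euclidean (axiom 5): no — 1 R 2 and 1 R 4, but not 2 R 4.
So F validates K, D; T would additionally require R to be reflexive. The strongest is D.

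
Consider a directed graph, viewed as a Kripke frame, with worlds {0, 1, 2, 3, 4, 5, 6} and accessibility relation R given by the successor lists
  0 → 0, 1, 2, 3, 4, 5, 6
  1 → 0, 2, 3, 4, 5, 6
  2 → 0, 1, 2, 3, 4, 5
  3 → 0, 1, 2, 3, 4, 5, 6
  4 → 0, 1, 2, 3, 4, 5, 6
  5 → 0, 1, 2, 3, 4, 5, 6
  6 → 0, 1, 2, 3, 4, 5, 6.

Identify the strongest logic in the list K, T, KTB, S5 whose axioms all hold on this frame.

K

Reflexive (axiom T): no — 1 is not related to itself.
Symmetric (axiom B): no — 6 R 2 but not 2 R 6.
Euclidean (axiom 5): no — 0 R 2 and 0 R 6, but not 2 R 6.
So F validates K; T would additionally require R to be reflexive. The strongest is K.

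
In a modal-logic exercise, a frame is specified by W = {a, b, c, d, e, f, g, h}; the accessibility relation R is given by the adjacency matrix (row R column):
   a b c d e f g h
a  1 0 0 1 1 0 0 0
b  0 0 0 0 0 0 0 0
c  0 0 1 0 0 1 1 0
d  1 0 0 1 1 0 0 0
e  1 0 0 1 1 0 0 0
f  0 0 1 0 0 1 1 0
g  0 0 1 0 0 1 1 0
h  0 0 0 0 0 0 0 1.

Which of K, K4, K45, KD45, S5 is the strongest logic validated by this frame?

K45

Transitive (axiom 4): yes — every two-step R-path is closed by a direct edge.
Euclidean (axiom 5): yes — any two successors of a common world are R-related.
Serial (axiom D): no — b has no R-successor.
Reflexive (axiom T): no — b is not related to itself.
So F validates K, K4, K45; KD45 would additionally require R to be serial. The strongest is K45.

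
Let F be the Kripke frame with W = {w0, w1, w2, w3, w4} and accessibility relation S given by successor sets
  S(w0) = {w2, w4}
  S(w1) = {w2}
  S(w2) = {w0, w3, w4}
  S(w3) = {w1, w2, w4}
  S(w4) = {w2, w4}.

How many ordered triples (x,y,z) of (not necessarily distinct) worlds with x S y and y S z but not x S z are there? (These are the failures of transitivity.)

Enumerating: (w0,w2,w0), (w0,w2,w3), (w1,w2,w0), (w1,w2,w3), (w1,w2,w4), (w2,w0,w2), (w2,w3,w1), (w2,w3,w2), (w2,w4,w2), (w3,w2,w0), (w3,w2,w3), (w4,w2,w0), (w4,w2,w3).

13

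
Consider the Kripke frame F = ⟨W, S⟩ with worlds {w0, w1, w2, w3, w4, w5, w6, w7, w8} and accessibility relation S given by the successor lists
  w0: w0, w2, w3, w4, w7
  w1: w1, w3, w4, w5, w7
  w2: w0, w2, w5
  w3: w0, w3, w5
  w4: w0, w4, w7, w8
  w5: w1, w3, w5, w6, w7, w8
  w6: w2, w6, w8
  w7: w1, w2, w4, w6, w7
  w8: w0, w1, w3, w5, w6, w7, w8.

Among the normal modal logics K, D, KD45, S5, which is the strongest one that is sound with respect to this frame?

Serial (axiom D): yes — every world has a successor (e.g. w0 S w0).
Euclidean (axiom 5): no — w0 S w2 and w0 S w3, but not w2 S w3.
Transitive (axiom 4): no — w0 S w2 and w2 S w5, but not w0 S w5.
Reflexive (axiom T): yes — every world is S-related to itself.
So F validates K, D; KD45 would additionally require S to be Euclidean and transitive. The strongest is D.

D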